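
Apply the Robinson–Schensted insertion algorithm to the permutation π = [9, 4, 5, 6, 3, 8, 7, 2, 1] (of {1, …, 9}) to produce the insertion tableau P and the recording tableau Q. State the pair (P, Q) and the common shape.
P = [1, 5, 6, 7] / [2, 8] / [3] / [4] / [9];  Q = [1, 3, 4, 6] / [2, 7] / [5] / [8] / [9];  common shape = (4, 2, 1, 1, 1)

Row-insert the values π_1, π_2, … into P one at a time, bumping the leftmost entry strictly greater than the inserted value down to the next row. The recording tableau Q records, in position (i, j), the step at which that cell was added to P.
  Insert 9 (step 1): P = [9];  Q = [1]
  Insert 4 (step 2): P = [4] / [9];  Q = [1] / [2]
  Insert 5 (step 3): P = [4, 5] / [9];  Q = [1, 3] / [2]
  Insert 6 (step 4): P = [4, 5, 6] / [9];  Q = [1, 3, 4] / [2]
  Insert 3 (step 5): P = [3, 5, 6] / [4] / [9];  Q = [1, 3, 4] / [2] / [5]
  Insert 8 (step 6): P = [3, 5, 6, 8] / [4] / [9];  Q = [1, 3, 4, 6] / [2] / [5]
  Insert 7 (step 7): P = [3, 5, 6, 7] / [4, 8] / [9];  Q = [1, 3, 4, 6] / [2, 7] / [5]
  Insert 2 (step 8): P = [2, 5, 6, 7] / [3, 8] / [4] / [9];  Q = [1, 3, 4, 6] / [2, 7] / [5] / [8]
  Insert 1 (step 9): P = [1, 5, 6, 7] / [2, 8] / [3] / [4] / [9];  Q = [1, 3, 4, 6] / [2, 7] / [5] / [8] / [9]
Final shape: (4, 2, 1, 1, 1).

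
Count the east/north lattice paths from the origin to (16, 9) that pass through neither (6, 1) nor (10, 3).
Number of paths = 1569425

Inclusion–exclusion. Total paths: C(25, 16) = 2042975. Through P₁: C(7, 6)·C(18, 10) = 306306. Through P₂: C(13, 10)·C(12, 6) = 264264. Since P₁ is strictly southwest of P₂, a monotone path through both must visit P₁ then P₂; paths through both = C(7, 6)·C(6, 4)·C(12, 6) = 97020. Avoid both = 2042975 − 306306 − 264264 + 97020 = 1569425.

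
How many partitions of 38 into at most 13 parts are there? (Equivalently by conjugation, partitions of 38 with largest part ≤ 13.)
p(38, parts ≤ 13) = 18847

Use the recurrence p(n, m) = p(n, m−1) + p(n−m, m): either the largest part is < m (count p(n, m−1)) or the largest part is exactly m (remove one copy of m, count p(n−m, m)). With p(0, ·) = 1 this gives p(38, parts ≤ 13) = 18847. (By conjugating Young diagrams, this also counts partitions of 38 into at most 13 parts.)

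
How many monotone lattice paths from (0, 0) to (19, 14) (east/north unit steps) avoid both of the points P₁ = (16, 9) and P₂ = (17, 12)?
Number of paths = 442058390

Inclusion–exclusion. Total paths: C(33, 19) = 818809200. Through P₁: C(25, 16)·C(8, 3) = 114406600. Through P₂: C(29, 17)·C(4, 2) = 311375610. Since P₁ is strictly southwest of P₂, a monotone path through both must visit P₁ then P₂; paths through both = C(25, 16)·C(4, 1)·C(4, 2) = 49031400. Avoid both = 818809200 − 114406600 − 311375610 + 49031400 = 442058390.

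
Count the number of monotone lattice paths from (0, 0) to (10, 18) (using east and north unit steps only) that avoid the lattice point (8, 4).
Number of paths = 13063710

Total paths from (0, 0) to (10, 18): C(28, 10) = 13123110. Paths through (8, 4): (paths (0, 0) → (8, 4)) × (paths (8, 4) → (10, 18)) = C(12, 8) · C(16, 2) = 495 · 120 = 59400. Avoidance count = 13123110 − 59400 = 13063710.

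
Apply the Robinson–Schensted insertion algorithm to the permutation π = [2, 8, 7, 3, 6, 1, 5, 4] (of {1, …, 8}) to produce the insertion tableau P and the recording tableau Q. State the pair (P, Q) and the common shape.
P = [1, 3, 4] / [2, 5] / [6] / [7] / [8];  Q = [1, 2, 5] / [3, 7] / [4] / [6] / [8];  common shape = (3, 2, 1, 1, 1)

Row-insert the values π_1, π_2, … into P one at a time, bumping the leftmost entry strictly greater than the inserted value down to the next row. The recording tableau Q records, in position (i, j), the step at which that cell was added to P.
  Insert 2 (step 1): P = [2];  Q = [1]
  Insert 8 (step 2): P = [2, 8];  Q = [1, 2]
  Insert 7 (step 3): P = [2, 7] / [8];  Q = [1, 2] / [3]
  Insert 3 (step 4): P = [2, 3] / [7] / [8];  Q = [1, 2] / [3] / [4]
  Insert 6 (step 5): P = [2, 3, 6] / [7] / [8];  Q = [1, 2, 5] / [3] / [4]
  Insert 1 (step 6): P = [1, 3, 6] / [2] / [7] / [8];  Q = [1, 2, 5] / [3] / [4] / [6]
  Insert 5 (step 7): P = [1, 3, 5] / [2, 6] / [7] / [8];  Q = [1, 2, 5] / [3, 7] / [4] / [6]
  Insert 4 (step 8): P = [1, 3, 4] / [2, 5] / [6] / [7] / [8];  Q = [1, 2, 5] / [3, 7] / [4] / [6] / [8]
Final shape: (3, 2, 1, 1, 1).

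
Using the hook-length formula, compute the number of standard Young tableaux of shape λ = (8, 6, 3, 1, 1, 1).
# SYT of shape (8, 6, 3, 1, 1, 1) = 83566560

Hook-length formula: f^λ = n! / Π hook(c), product over all cells c of the Young diagram. For λ = (8, 6, 3, 1, 1, 1), n = 20 boxes. Hook lengths by row (left-to-right, top-to-bottom): [13, 9, 8, 6, 5, 4, 2, 1]; [10, 6, 5, 3, 2, 1]; [6, 2, 1]; [3]; [2]; [1]. Product of hooks = 29113344000. So f^λ = 20! / 29113344000 = 2432902008176640000 / 29113344000 = 83566560.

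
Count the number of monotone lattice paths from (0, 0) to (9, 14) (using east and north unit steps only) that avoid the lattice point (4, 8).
Number of paths = 588500

Total paths from (0, 0) to (9, 14): C(23, 9) = 817190. Paths through (4, 8): (paths (0, 0) → (4, 8)) × (paths (4, 8) → (9, 14)) = C(12, 4) · C(11, 5) = 495 · 462 = 228690. Avoidance count = 817190 − 228690 = 588500.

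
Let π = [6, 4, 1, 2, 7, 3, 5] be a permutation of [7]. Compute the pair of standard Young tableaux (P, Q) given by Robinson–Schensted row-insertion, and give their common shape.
P = [1, 2, 3, 5] / [4, 7] / [6];  Q = [1, 4, 5, 7] / [2, 6] / [3];  common shape = (4, 2, 1)

Row-insert the values π_1, π_2, … into P one at a time, bumping the leftmost entry strictly greater than the inserted value down to the next row. The recording tableau Q records, in position (i, j), the step at which that cell was added to P.
  Insert 6 (step 1): P = [6];  Q = [1]
  Insert 4 (step 2): P = [4] / [6];  Q = [1] / [2]
  Insert 1 (step 3): P = [1] / [4] / [6];  Q = [1] / [2] / [3]
  Insert 2 (step 4): P = [1, 2] / [4] / [6];  Q = [1, 4] / [2] / [3]
  Insert 7 (step 5): P = [1, 2, 7] / [4] / [6];  Q = [1, 4, 5] / [2] / [3]
  Insert 3 (step 6): P = [1, 2, 3] / [4, 7] / [6];  Q = [1, 4, 5] / [2, 6] / [3]
  Insert 5 (step 7): P = [1, 2, 3, 5] / [4, 7] / [6];  Q = [1, 4, 5, 7] / [2, 6] / [3]
Final shape: (4, 2, 1).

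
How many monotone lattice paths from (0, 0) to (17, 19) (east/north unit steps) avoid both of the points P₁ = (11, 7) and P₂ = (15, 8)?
Number of paths = 7980882732

Inclusion–exclusion. Total paths: C(36, 17) = 8597496600. Through P₁: C(18, 11)·C(18, 6) = 590780736. Through P₂: C(23, 15)·C(13, 2) = 38244492. Since P₁ is strictly southwest of P₂, a monotone path through both must visit P₁ then P₂; paths through both = C(18, 11)·C(5, 4)·C(13, 2) = 12411360. Avoid both = 8597496600 − 590780736 − 38244492 + 12411360 = 7980882732.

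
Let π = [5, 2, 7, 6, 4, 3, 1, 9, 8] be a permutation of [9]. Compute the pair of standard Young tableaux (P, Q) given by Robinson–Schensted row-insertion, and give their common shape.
P = [1, 3, 8] / [2, 6, 9] / [4] / [5] / [7];  Q = [1, 3, 8] / [2, 4, 9] / [5] / [6] / [7];  common shape = (3, 3, 1, 1, 1)

Row-insert the values π_1, π_2, … into P one at a time, bumping the leftmost entry strictly greater than the inserted value down to the next row. The recording tableau Q records, in position (i, j), the step at which that cell was added to P.
  Insert 5 (step 1): P = [5];  Q = [1]
  Insert 2 (step 2): P = [2] / [5];  Q = [1] / [2]
  Insert 7 (step 3): P = [2, 7] / [5];  Q = [1, 3] / [2]
  Insert 6 (step 4): P = [2, 6] / [5, 7];  Q = [1, 3] / [2, 4]
  Insert 4 (step 5): P = [2, 4] / [5, 6] / [7];  Q = [1, 3] / [2, 4] / [5]
  Insert 3 (step 6): P = [2, 3] / [4, 6] / [5] / [7];  Q = [1, 3] / [2, 4] / [5] / [6]
  Insert 1 (step 7): P = [1, 3] / [2, 6] / [4] / [5] / [7];  Q = [1, 3] / [2, 4] / [5] / [6] / [7]
  Insert 9 (step 8): P = [1, 3, 9] / [2, 6] / [4] / [5] / [7];  Q = [1, 3, 8] / [2, 4] / [5] / [6] / [7]
  Insert 8 (step 9): P = [1, 3, 8] / [2, 6, 9] / [4] / [5] / [7];  Q = [1, 3, 8] / [2, 4, 9] / [5] / [6] / [7]
Final shape: (3, 3, 1, 1, 1).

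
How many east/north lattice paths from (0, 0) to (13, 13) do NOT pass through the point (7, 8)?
Number of paths = 7427630

Total paths from (0, 0) to (13, 13): C(26, 13) = 10400600. Paths through (7, 8): (paths (0, 0) → (7, 8)) × (paths (7, 8) → (13, 13)) = C(15, 7) · C(11, 6) = 6435 · 462 = 2972970. Avoidance count = 10400600 − 2972970 = 7427630.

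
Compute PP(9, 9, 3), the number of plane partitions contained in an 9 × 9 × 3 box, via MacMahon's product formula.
PP(9, 9, 3) = 1371597504992

Evaluate the triple product over i = 1..9, j = 1..9, k = 1..3. The factors are (2/1) · (3/2) · (4/3) · (3/2) · (4/3) · (5/4) · (4/3) · (5/4) · … (243 factors total). The numerators and denominators telescope so the product is an integer; carrying out the multiplication exactly gives PP(9, 9, 3) = 1371597504992.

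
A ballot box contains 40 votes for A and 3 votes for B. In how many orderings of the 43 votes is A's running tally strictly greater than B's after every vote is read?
Strict-lead orderings = 10619

Total orderings of the 43 votes with 40 for A: C(43, 40) = 12341. By the Bertrand ballot formula (Cycle Lemma / reflection principle), the number of orderings in which A is strictly ahead of B throughout is (p − q)/(p + q) · C(p + q, p) = (40 − 3)/(40 + 3) · 12341 = 10619.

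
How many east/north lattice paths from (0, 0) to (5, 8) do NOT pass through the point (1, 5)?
Number of paths = 1077

Total paths from (0, 0) to (5, 8): C(13, 5) = 1287. Paths through (1, 5): (paths (0, 0) → (1, 5)) × (paths (1, 5) → (5, 8)) = C(6, 1) · C(7, 4) = 6 · 35 = 210. Avoidance count = 1287 − 210 = 1077.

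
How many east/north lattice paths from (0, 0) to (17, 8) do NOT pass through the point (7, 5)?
Number of paths = 855063

Total paths from (0, 0) to (17, 8): C(25, 17) = 1081575. Paths through (7, 5): (paths (0, 0) → (7, 5)) × (paths (7, 5) → (17, 8)) = C(12, 7) · C(13, 10) = 792 · 286 = 226512. Avoidance count = 1081575 − 226512 = 855063.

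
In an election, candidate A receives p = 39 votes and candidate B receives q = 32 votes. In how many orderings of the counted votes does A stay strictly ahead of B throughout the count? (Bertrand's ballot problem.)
Strict-lead orderings = 15622345984153409270

Total orderings of the 71 votes with 39 for A: C(71, 39) = 158455223553556008310. By the Bertrand ballot formula (Cycle Lemma / reflection principle), the number of orderings in which A is strictly ahead of B throughout is (p − q)/(p + q) · C(p + q, p) = (39 − 32)/(39 + 32) · 158455223553556008310 = 15622345984153409270.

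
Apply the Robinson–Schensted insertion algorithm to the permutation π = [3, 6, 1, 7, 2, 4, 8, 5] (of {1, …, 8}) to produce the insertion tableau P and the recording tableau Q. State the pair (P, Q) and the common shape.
P = [1, 2, 4, 5] / [3, 6, 7, 8];  Q = [1, 2, 4, 7] / [3, 5, 6, 8];  common shape = (4, 4)

Row-insert the values π_1, π_2, … into P one at a time, bumping the leftmost entry strictly greater than the inserted value down to the next row. The recording tableau Q records, in position (i, j), the step at which that cell was added to P.
  Insert 3 (step 1): P = [3];  Q = [1]
  Insert 6 (step 2): P = [3, 6];  Q = [1, 2]
  Insert 1 (step 3): P = [1, 6] / [3];  Q = [1, 2] / [3]
  Insert 7 (step 4): P = [1, 6, 7] / [3];  Q = [1, 2, 4] / [3]
  Insert 2 (step 5): P = [1, 2, 7] / [3, 6];  Q = [1, 2, 4] / [3, 5]
  Insert 4 (step 6): P = [1, 2, 4] / [3, 6, 7];  Q = [1, 2, 4] / [3, 5, 6]
  Insert 8 (step 7): P = [1, 2, 4, 8] / [3, 6, 7];  Q = [1, 2, 4, 7] / [3, 5, 6]
  Insert 5 (step 8): P = [1, 2, 4, 5] / [3, 6, 7, 8];  Q = [1, 2, 4, 7] / [3, 5, 6, 8]
Final shape: (4, 4).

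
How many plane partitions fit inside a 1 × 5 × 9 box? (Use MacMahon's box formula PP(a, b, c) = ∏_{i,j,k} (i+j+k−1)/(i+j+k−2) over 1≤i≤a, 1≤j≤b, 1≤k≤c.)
PP(1, 5, 9) = 2002

Evaluate the triple product over i = 1..1, j = 1..5, k = 1..9. The factors are (2/1) · (3/2) · (4/3) · (5/4) · (6/5) · (7/6) · (8/7) · (9/8) · … (45 factors total). The numerators and denominators telescope so the product is an integer; carrying out the multiplication exactly gives PP(1, 5, 9) = 2002.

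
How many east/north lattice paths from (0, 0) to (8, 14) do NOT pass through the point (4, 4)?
Number of paths = 249700

Total paths from (0, 0) to (8, 14): C(22, 8) = 319770. Paths through (4, 4): (paths (0, 0) → (4, 4)) × (paths (4, 4) → (8, 14)) = C(8, 4) · C(14, 4) = 70 · 1001 = 70070. Avoidance count = 319770 − 70070 = 249700.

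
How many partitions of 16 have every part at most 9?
p(16, parts ≤ 9) = 201

Partitions of 16 with all parts ≤ 9: 9+7, 9+6+1, 9+5+2, 9+5+1+1, 9+4+3, 9+4+2+1, 9+4+1+1+1, 9+3+3+1, 9+3+2+2, 9+3+2+1+1, 9+3+1+1+1+1, 9+2+2+2+1, 9+2+2+1+1+1, 9+2+1+1+1+1+1, 9+1+1+1+1+1+1+1, 8+8, 8+7+1, 8+6+2, 8+6+1+1, 8+5+3, 8+5+2+1, 8+5+1+1+1, 8+4+4, 8+4+3+1, 8+4+2+2, 8+4+2+1+1, 8+4+1+1+1+1, 8+3+3+2, 8+3+3+1+1, 8+3+2+2+1, … (201 total). Count = 201.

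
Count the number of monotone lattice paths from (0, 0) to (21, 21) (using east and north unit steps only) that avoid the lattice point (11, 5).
Number of paths = 515056215960

Total paths from (0, 0) to (21, 21): C(42, 21) = 538257874440. Paths through (11, 5): (paths (0, 0) → (11, 5)) × (paths (11, 5) → (21, 21)) = C(16, 11) · C(26, 10) = 4368 · 5311735 = 23201658480. Avoidance count = 538257874440 − 23201658480 = 515056215960.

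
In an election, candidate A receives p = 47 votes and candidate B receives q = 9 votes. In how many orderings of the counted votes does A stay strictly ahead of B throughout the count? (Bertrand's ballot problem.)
Strict-lead orderings = 5140835700

Total orderings of the 56 votes with 47 for A: C(56, 47) = 7575968400. By the Bertrand ballot formula (Cycle Lemma / reflection principle), the number of orderings in which A is strictly ahead of B throughout is (p − q)/(p + q) · C(p + q, p) = (47 − 9)/(47 + 9) · 7575968400 = 5140835700.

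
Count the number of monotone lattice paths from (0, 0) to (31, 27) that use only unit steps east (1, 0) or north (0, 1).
Number of paths = 26252279997448736

A monotone lattice path from (0, 0) to (31, 27) consists of 31 east steps and 27 north steps in some order, so it is determined by which 31 of the 58 steps are east. The count is C(58, 31) = 26252279997448736.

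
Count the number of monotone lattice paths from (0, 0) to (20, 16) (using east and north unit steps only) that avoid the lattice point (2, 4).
Number of paths = 6010473735

Total paths from (0, 0) to (20, 16): C(36, 20) = 7307872110. Paths through (2, 4): (paths (0, 0) → (2, 4)) × (paths (2, 4) → (20, 16)) = C(6, 2) · C(30, 18) = 15 · 86493225 = 1297398375. Avoidance count = 7307872110 − 1297398375 = 6010473735.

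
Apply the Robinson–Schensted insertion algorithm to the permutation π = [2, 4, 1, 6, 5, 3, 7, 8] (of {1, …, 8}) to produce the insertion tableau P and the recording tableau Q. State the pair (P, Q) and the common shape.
P = [1, 3, 5, 7, 8] / [2, 4] / [6];  Q = [1, 2, 4, 7, 8] / [3, 5] / [6];  common shape = (5, 2, 1)

Row-insert the values π_1, π_2, … into P one at a time, bumping the leftmost entry strictly greater than the inserted value down to the next row. The recording tableau Q records, in position (i, j), the step at which that cell was added to P.
  Insert 2 (step 1): P = [2];  Q = [1]
  Insert 4 (step 2): P = [2, 4];  Q = [1, 2]
  Insert 1 (step 3): P = [1, 4] / [2];  Q = [1, 2] / [3]
  Insert 6 (step 4): P = [1, 4, 6] / [2];  Q = [1, 2, 4] / [3]
  Insert 5 (step 5): P = [1, 4, 5] / [2, 6];  Q = [1, 2, 4] / [3, 5]
  Insert 3 (step 6): P = [1, 3, 5] / [2, 4] / [6];  Q = [1, 2, 4] / [3, 5] / [6]
  Insert 7 (step 7): P = [1, 3, 5, 7] / [2, 4] / [6];  Q = [1, 2, 4, 7] / [3, 5] / [6]
  Insert 8 (step 8): P = [1, 3, 5, 7, 8] / [2, 4] / [6];  Q = [1, 2, 4, 7, 8] / [3, 5] / [6]
Final shape: (5, 2, 1).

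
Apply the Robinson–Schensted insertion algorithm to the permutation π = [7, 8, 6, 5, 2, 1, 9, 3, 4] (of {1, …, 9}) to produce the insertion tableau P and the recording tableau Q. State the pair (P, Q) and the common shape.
P = [1, 3, 4] / [2, 8, 9] / [5] / [6] / [7];  Q = [1, 2, 7] / [3, 8, 9] / [4] / [5] / [6];  common shape = (3, 3, 1, 1, 1)

Row-insert the values π_1, π_2, … into P one at a time, bumping the leftmost entry strictly greater than the inserted value down to the next row. The recording tableau Q records, in position (i, j), the step at which that cell was added to P.
  Insert 7 (step 1): P = [7];  Q = [1]
  Insert 8 (step 2): P = [7, 8];  Q = [1, 2]
  Insert 6 (step 3): P = [6, 8] / [7];  Q = [1, 2] / [3]
  Insert 5 (step 4): P = [5, 8] / [6] / [7];  Q = [1, 2] / [3] / [4]
  Insert 2 (step 5): P = [2, 8] / [5] / [6] / [7];  Q = [1, 2] / [3] / [4] / [5]
  Insert 1 (step 6): P = [1, 8] / [2] / [5] / [6] / [7];  Q = [1, 2] / [3] / [4] / [5] / [6]
  Insert 9 (step 7): P = [1, 8, 9] / [2] / [5] / [6] / [7];  Q = [1, 2, 7] / [3] / [4] / [5] / [6]
  Insert 3 (step 8): P = [1, 3, 9] / [2, 8] / [5] / [6] / [7];  Q = [1, 2, 7] / [3, 8] / [4] / [5] / [6]
  Insert 4 (step 9): P = [1, 3, 4] / [2, 8, 9] / [5] / [6] / [7];  Q = [1, 2, 7] / [3, 8, 9] / [4] / [5] / [6]
Final shape: (3, 3, 1, 1, 1).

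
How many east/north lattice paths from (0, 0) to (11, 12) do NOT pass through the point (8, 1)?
Number of paths = 1348802

Total paths from (0, 0) to (11, 12): C(23, 11) = 1352078. Paths through (8, 1): (paths (0, 0) → (8, 1)) × (paths (8, 1) → (11, 12)) = C(9, 8) · C(14, 3) = 9 · 364 = 3276. Avoidance count = 1352078 − 3276 = 1348802.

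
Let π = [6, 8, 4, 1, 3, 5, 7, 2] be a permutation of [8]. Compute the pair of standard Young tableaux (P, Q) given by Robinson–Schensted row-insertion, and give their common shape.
P = [1, 2, 5, 7] / [3, 8] / [4] / [6];  Q = [1, 2, 6, 7] / [3, 5] / [4] / [8];  common shape = (4, 2, 1, 1)

Row-insert the values π_1, π_2, … into P one at a time, bumping the leftmost entry strictly greater than the inserted value down to the next row. The recording tableau Q records, in position (i, j), the step at which that cell was added to P.
  Insert 6 (step 1): P = [6];  Q = [1]
  Insert 8 (step 2): P = [6, 8];  Q = [1, 2]
  Insert 4 (step 3): P = [4, 8] / [6];  Q = [1, 2] / [3]
  Insert 1 (step 4): P = [1, 8] / [4] / [6];  Q = [1, 2] / [3] / [4]
  Insert 3 (step 5): P = [1, 3] / [4, 8] / [6];  Q = [1, 2] / [3, 5] / [4]
  Insert 5 (step 6): P = [1, 3, 5] / [4, 8] / [6];  Q = [1, 2, 6] / [3, 5] / [4]
  Insert 7 (step 7): P = [1, 3, 5, 7] / [4, 8] / [6];  Q = [1, 2, 6, 7] / [3, 5] / [4]
  Insert 2 (step 8): P = [1, 2, 5, 7] / [3, 8] / [4] / [6];  Q = [1, 2, 6, 7] / [3, 5] / [4] / [8]
Final shape: (4, 2, 1, 1).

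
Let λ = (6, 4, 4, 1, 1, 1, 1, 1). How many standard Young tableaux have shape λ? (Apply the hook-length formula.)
# SYT of shape (6, 4, 4, 1, 1, 1, 1, 1) = 14325696

Hook-length formula: f^λ = n! / Π hook(c), product over all cells c of the Young diagram. For λ = (6, 4, 4, 1, 1, 1, 1, 1), n = 19 boxes. Hook lengths by row (left-to-right, top-to-bottom): [13, 7, 6, 5, 2, 1]; [10, 4, 3, 2]; [9, 3, 2, 1]; [5]; [4]; [3]; [2]; [1]. Product of hooks = 8491392000. So f^λ = 19! / 8491392000 = 121645100408832000 / 8491392000 = 14325696.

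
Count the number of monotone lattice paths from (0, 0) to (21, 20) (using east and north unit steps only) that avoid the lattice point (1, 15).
Number of paths = 269128087140

Total paths from (0, 0) to (21, 20): C(41, 21) = 269128937220. Paths through (1, 15): (paths (0, 0) → (1, 15)) × (paths (1, 15) → (21, 20)) = C(16, 1) · C(25, 20) = 16 · 53130 = 850080. Avoidance count = 269128937220 − 850080 = 269128087140.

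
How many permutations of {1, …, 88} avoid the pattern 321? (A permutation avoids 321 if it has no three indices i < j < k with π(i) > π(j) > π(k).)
C_88 = 64633260585762914370496637486146181462681535261000

These 321-avoiding permutations are counted by the Catalan number C_n = (1/(n + 1)) · C(2n, n). For n = 88: C_88 = (1/89) · C(176, 88) = 5752360192132899378974200736267010150178656638229000/89 = 64633260585762914370496637486146181462681535261000.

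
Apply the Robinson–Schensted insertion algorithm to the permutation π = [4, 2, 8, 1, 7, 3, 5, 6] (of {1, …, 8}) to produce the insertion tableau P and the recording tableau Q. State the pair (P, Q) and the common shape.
P = [1, 3, 5, 6] / [2, 7] / [4, 8];  Q = [1, 3, 7, 8] / [2, 5] / [4, 6];  common shape = (4, 2, 2)

Row-insert the values π_1, π_2, … into P one at a time, bumping the leftmost entry strictly greater than the inserted value down to the next row. The recording tableau Q records, in position (i, j), the step at which that cell was added to P.
  Insert 4 (step 1): P = [4];  Q = [1]
  Insert 2 (step 2): P = [2] / [4];  Q = [1] / [2]
  Insert 8 (step 3): P = [2, 8] / [4];  Q = [1, 3] / [2]
  Insert 1 (step 4): P = [1, 8] / [2] / [4];  Q = [1, 3] / [2] / [4]
  Insert 7 (step 5): P = [1, 7] / [2, 8] / [4];  Q = [1, 3] / [2, 5] / [4]
  Insert 3 (step 6): P = [1, 3] / [2, 7] / [4, 8];  Q = [1, 3] / [2, 5] / [4, 6]
  Insert 5 (step 7): P = [1, 3, 5] / [2, 7] / [4, 8];  Q = [1, 3, 7] / [2, 5] / [4, 6]
  Insert 6 (step 8): P = [1, 3, 5, 6] / [2, 7] / [4, 8];  Q = [1, 3, 7, 8] / [2, 5] / [4, 6]
Final shape: (4, 2, 2).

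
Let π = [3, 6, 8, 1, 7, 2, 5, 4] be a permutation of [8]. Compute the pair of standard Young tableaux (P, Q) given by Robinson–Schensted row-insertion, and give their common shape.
P = [1, 2, 4] / [3, 5, 7] / [6] / [8];  Q = [1, 2, 3] / [4, 5, 7] / [6] / [8];  common shape = (3, 3, 1, 1)

Row-insert the values π_1, π_2, … into P one at a time, bumping the leftmost entry strictly greater than the inserted value down to the next row. The recording tableau Q records, in position (i, j), the step at which that cell was added to P.
  Insert 3 (step 1): P = [3];  Q = [1]
  Insert 6 (step 2): P = [3, 6];  Q = [1, 2]
  Insert 8 (step 3): P = [3, 6, 8];  Q = [1, 2, 3]
  Insert 1 (step 4): P = [1, 6, 8] / [3];  Q = [1, 2, 3] / [4]
  Insert 7 (step 5): P = [1, 6, 7] / [3, 8];  Q = [1, 2, 3] / [4, 5]
  Insert 2 (step 6): P = [1, 2, 7] / [3, 6] / [8];  Q = [1, 2, 3] / [4, 5] / [6]
  Insert 5 (step 7): P = [1, 2, 5] / [3, 6, 7] / [8];  Q = [1, 2, 3] / [4, 5, 7] / [6]
  Insert 4 (step 8): P = [1, 2, 4] / [3, 5, 7] / [6] / [8];  Q = [1, 2, 3] / [4, 5, 7] / [6] / [8]
Final shape: (3, 3, 1, 1).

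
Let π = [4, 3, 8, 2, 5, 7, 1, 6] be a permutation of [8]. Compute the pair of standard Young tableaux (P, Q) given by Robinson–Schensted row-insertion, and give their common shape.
P = [1, 5, 6] / [2, 7] / [3, 8] / [4];  Q = [1, 3, 6] / [2, 5] / [4, 8] / [7];  common shape = (3, 2, 2, 1)

Row-insert the values π_1, π_2, … into P one at a time, bumping the leftmost entry strictly greater than the inserted value down to the next row. The recording tableau Q records, in position (i, j), the step at which that cell was added to P.
  Insert 4 (step 1): P = [4];  Q = [1]
  Insert 3 (step 2): P = [3] / [4];  Q = [1] / [2]
  Insert 8 (step 3): P = [3, 8] / [4];  Q = [1, 3] / [2]
  Insert 2 (step 4): P = [2, 8] / [3] / [4];  Q = [1, 3] / [2] / [4]
  Insert 5 (step 5): P = [2, 5] / [3, 8] / [4];  Q = [1, 3] / [2, 5] / [4]
  Insert 7 (step 6): P = [2, 5, 7] / [3, 8] / [4];  Q = [1, 3, 6] / [2, 5] / [4]
  Insert 1 (step 7): P = [1, 5, 7] / [2, 8] / [3] / [4];  Q = [1, 3, 6] / [2, 5] / [4] / [7]
  Insert 6 (step 8): P = [1, 5, 6] / [2, 7] / [3, 8] / [4];  Q = [1, 3, 6] / [2, 5] / [4, 8] / [7]
Final shape: (3, 2, 2, 1).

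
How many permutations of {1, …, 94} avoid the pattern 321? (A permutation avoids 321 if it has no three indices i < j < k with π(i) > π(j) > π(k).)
C_94 = 239993345518077005168915776623476723006280827488229600

These 321-avoiding permutations are counted by the Catalan number C_n = (1/(n + 1)) · C(2n, n). For n = 94: C_94 = (1/95) · C(188, 94) = 22799367824217315491046998779230288685596678611381812000/95 = 239993345518077005168915776623476723006280827488229600.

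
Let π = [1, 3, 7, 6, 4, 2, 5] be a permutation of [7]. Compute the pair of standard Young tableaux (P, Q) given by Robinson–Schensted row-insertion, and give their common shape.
P = [1, 2, 4, 5] / [3] / [6] / [7];  Q = [1, 2, 3, 7] / [4] / [5] / [6];  common shape = (4, 1, 1, 1)

Row-insert the values π_1, π_2, … into P one at a time, bumping the leftmost entry strictly greater than the inserted value down to the next row. The recording tableau Q records, in position (i, j), the step at which that cell was added to P.
  Insert 1 (step 1): P = [1];  Q = [1]
  Insert 3 (step 2): P = [1, 3];  Q = [1, 2]
  Insert 7 (step 3): P = [1, 3, 7];  Q = [1, 2, 3]
  Insert 6 (step 4): P = [1, 3, 6] / [7];  Q = [1, 2, 3] / [4]
  Insert 4 (step 5): P = [1, 3, 4] / [6] / [7];  Q = [1, 2, 3] / [4] / [5]
  Insert 2 (step 6): P = [1, 2, 4] / [3] / [6] / [7];  Q = [1, 2, 3] / [4] / [5] / [6]
  Insert 5 (step 7): P = [1, 2, 4, 5] / [3] / [6] / [7];  Q = [1, 2, 3, 7] / [4] / [5] / [6]
Final shape: (4, 1, 1, 1).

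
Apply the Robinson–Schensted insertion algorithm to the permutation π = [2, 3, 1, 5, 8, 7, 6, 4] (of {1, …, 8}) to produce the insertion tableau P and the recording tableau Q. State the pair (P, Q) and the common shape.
P = [1, 3, 4, 6] / [2, 5] / [7] / [8];  Q = [1, 2, 4, 5] / [3, 6] / [7] / [8];  common shape = (4, 2, 1, 1)

Row-insert the values π_1, π_2, … into P one at a time, bumping the leftmost entry strictly greater than the inserted value down to the next row. The recording tableau Q records, in position (i, j), the step at which that cell was added to P.
  Insert 2 (step 1): P = [2];  Q = [1]
  Insert 3 (step 2): P = [2, 3];  Q = [1, 2]
  Insert 1 (step 3): P = [1, 3] / [2];  Q = [1, 2] / [3]
  Insert 5 (step 4): P = [1, 3, 5] / [2];  Q = [1, 2, 4] / [3]
  Insert 8 (step 5): P = [1, 3, 5, 8] / [2];  Q = [1, 2, 4, 5] / [3]
  Insert 7 (step 6): P = [1, 3, 5, 7] / [2, 8];  Q = [1, 2, 4, 5] / [3, 6]
  Insert 6 (step 7): P = [1, 3, 5, 6] / [2, 7] / [8];  Q = [1, 2, 4, 5] / [3, 6] / [7]
  Insert 4 (step 8): P = [1, 3, 4, 6] / [2, 5] / [7] / [8];  Q = [1, 2, 4, 5] / [3, 6] / [7] / [8]
Final shape: (4, 2, 1, 1).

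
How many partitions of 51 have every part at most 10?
p(51, parts ≤ 10) = 70760

Use the recurrence p(n, m) = p(n, m−1) + p(n−m, m): either the largest part is < m (count p(n, m−1)) or the largest part is exactly m (remove one copy of m, count p(n−m, m)). With p(0, ·) = 1 this gives p(51, parts ≤ 10) = 70760. (By conjugating Young diagrams, this also counts partitions of 51 into at most 10 parts.)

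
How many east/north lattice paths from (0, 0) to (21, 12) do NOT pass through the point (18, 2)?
Number of paths = 354762980

Total paths from (0, 0) to (21, 12): C(33, 21) = 354817320. Paths through (18, 2): (paths (0, 0) → (18, 2)) × (paths (18, 2) → (21, 12)) = C(20, 18) · C(13, 3) = 190 · 286 = 54340. Avoidance count = 354817320 − 54340 = 354762980.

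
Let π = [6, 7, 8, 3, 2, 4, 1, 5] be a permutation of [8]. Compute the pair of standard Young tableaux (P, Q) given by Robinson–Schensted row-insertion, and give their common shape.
P = [1, 4, 5] / [2, 7, 8] / [3] / [6];  Q = [1, 2, 3] / [4, 6, 8] / [5] / [7];  common shape = (3, 3, 1, 1)

Row-insert the values π_1, π_2, … into P one at a time, bumping the leftmost entry strictly greater than the inserted value down to the next row. The recording tableau Q records, in position (i, j), the step at which that cell was added to P.
  Insert 6 (step 1): P = [6];  Q = [1]
  Insert 7 (step 2): P = [6, 7];  Q = [1, 2]
  Insert 8 (step 3): P = [6, 7, 8];  Q = [1, 2, 3]
  Insert 3 (step 4): P = [3, 7, 8] / [6];  Q = [1, 2, 3] / [4]
  Insert 2 (step 5): P = [2, 7, 8] / [3] / [6];  Q = [1, 2, 3] / [4] / [5]
  Insert 4 (step 6): P = [2, 4, 8] / [3, 7] / [6];  Q = [1, 2, 3] / [4, 6] / [5]
  Insert 1 (step 7): P = [1, 4, 8] / [2, 7] / [3] / [6];  Q = [1, 2, 3] / [4, 6] / [5] / [7]
  Insert 5 (step 8): P = [1, 4, 5] / [2, 7, 8] / [3] / [6];  Q = [1, 2, 3] / [4, 6, 8] / [5] / [7]
Final shape: (3, 3, 1, 1).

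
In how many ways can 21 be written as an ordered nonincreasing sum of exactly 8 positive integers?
p(21, 8 parts) = 89

Partitions of n into exactly k parts are in bijection with partitions of n − k into at most k parts (subtract 1 from each part). So p(21, exactly 8) = p(13, parts ≤ 8). Computing via the recurrence p(m, j) = p(m, j−1) + p(m−j, j) gives 89.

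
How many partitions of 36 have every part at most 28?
p(36, parts ≤ 28) = 17932

Use the recurrence p(n, m) = p(n, m−1) + p(n−m, m): either the largest part is < m (count p(n, m−1)) or the largest part is exactly m (remove one copy of m, count p(n−m, m)). With p(0, ·) = 1 this gives p(36, parts ≤ 28) = 17932. (By conjugating Young diagrams, this also counts partitions of 36 into at most 28 parts.)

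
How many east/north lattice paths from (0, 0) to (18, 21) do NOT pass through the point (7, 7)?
Number of paths = 47061347190

Total paths from (0, 0) to (18, 21): C(39, 18) = 62359143990. Paths through (7, 7): (paths (0, 0) → (7, 7)) × (paths (7, 7) → (18, 21)) = C(14, 7) · C(25, 11) = 3432 · 4457400 = 15297796800. Avoidance count = 62359143990 − 15297796800 = 47061347190.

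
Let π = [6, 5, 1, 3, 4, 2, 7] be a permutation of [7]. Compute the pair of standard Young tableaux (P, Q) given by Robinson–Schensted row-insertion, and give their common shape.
P = [1, 2, 4, 7] / [3] / [5] / [6];  Q = [1, 4, 5, 7] / [2] / [3] / [6];  common shape = (4, 1, 1, 1)

Row-insert the values π_1, π_2, … into P one at a time, bumping the leftmost entry strictly greater than the inserted value down to the next row. The recording tableau Q records, in position (i, j), the step at which that cell was added to P.
  Insert 6 (step 1): P = [6];  Q = [1]
  Insert 5 (step 2): P = [5] / [6];  Q = [1] / [2]
  Insert 1 (step 3): P = [1] / [5] / [6];  Q = [1] / [2] / [3]
  Insert 3 (step 4): P = [1, 3] / [5] / [6];  Q = [1, 4] / [2] / [3]
  Insert 4 (step 5): P = [1, 3, 4] / [5] / [6];  Q = [1, 4, 5] / [2] / [3]
  Insert 2 (step 6): P = [1, 2, 4] / [3] / [5] / [6];  Q = [1, 4, 5] / [2] / [3] / [6]
  Insert 7 (step 7): P = [1, 2, 4, 7] / [3] / [5] / [6];  Q = [1, 4, 5, 7] / [2] / [3] / [6]
Final shape: (4, 1, 1, 1).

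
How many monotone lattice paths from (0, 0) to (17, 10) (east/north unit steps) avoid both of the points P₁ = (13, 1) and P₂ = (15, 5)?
Number of paths = 8105101

Inclusion–exclusion. Total paths: C(27, 17) = 8436285. Through P₁: C(14, 13)·C(13, 4) = 10010. Through P₂: C(20, 15)·C(7, 2) = 325584. Since P₁ is strictly southwest of P₂, a monotone path through both must visit P₁ then P₂; paths through both = C(14, 13)·C(6, 2)·C(7, 2) = 4410. Avoid both = 8436285 − 10010 − 325584 + 4410 = 8105101.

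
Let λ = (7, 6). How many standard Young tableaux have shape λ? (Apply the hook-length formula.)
# SYT of shape (7, 6) = 429

Hook-length formula: f^λ = n! / Π hook(c), product over all cells c of the Young diagram. For λ = (7, 6), n = 13 boxes. Hook lengths by row (left-to-right, top-to-bottom): [8, 7, 6, 5, 4, 3, 1]; [6, 5, 4, 3, 2, 1]. Product of hooks = 14515200. So f^λ = 13! / 14515200 = 6227020800 / 14515200 = 429.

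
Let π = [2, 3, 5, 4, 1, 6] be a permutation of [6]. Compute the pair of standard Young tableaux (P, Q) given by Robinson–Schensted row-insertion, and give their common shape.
P = [1, 3, 4, 6] / [2] / [5];  Q = [1, 2, 3, 6] / [4] / [5];  common shape = (4, 1, 1)

Row-insert the values π_1, π_2, … into P one at a time, bumping the leftmost entry strictly greater than the inserted value down to the next row. The recording tableau Q records, in position (i, j), the step at which that cell was added to P.
  Insert 2 (step 1): P = [2];  Q = [1]
  Insert 3 (step 2): P = [2, 3];  Q = [1, 2]
  Insert 5 (step 3): P = [2, 3, 5];  Q = [1, 2, 3]
  Insert 4 (step 4): P = [2, 3, 4] / [5];  Q = [1, 2, 3] / [4]
  Insert 1 (step 5): P = [1, 3, 4] / [2] / [5];  Q = [1, 2, 3] / [4] / [5]
  Insert 6 (step 6): P = [1, 3, 4, 6] / [2] / [5];  Q = [1, 2, 3, 6] / [4] / [5]
Final shape: (4, 1, 1).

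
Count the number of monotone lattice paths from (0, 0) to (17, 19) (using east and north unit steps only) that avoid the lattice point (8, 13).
Number of paths = 7579029150

Total paths from (0, 0) to (17, 19): C(36, 17) = 8597496600. Paths through (8, 13): (paths (0, 0) → (8, 13)) × (paths (8, 13) → (17, 19)) = C(21, 8) · C(15, 9) = 203490 · 5005 = 1018467450. Avoidance count = 8597496600 − 1018467450 = 7579029150.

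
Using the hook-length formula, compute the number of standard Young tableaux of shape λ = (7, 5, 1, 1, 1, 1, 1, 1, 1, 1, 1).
# SYT of shape (7, 5, 1, 1, 1, 1, 1, 1, 1, 1, 1) = 14671800

Hook-length formula: f^λ = n! / Π hook(c), product over all cells c of the Young diagram. For λ = (7, 5, 1, 1, 1, 1, 1, 1, 1, 1, 1), n = 21 boxes. Hook lengths by row (left-to-right, top-to-bottom): [17, 7, 6, 5, 4, 2, 1]; [14, 4, 3, 2, 1]; [9]; [8]; [7]; [6]; [5]; [4]; [3]; [2]; [1]. Product of hooks = 3482254540800. So f^λ = 21! / 3482254540800 = 51090942171709440000 / 3482254540800 = 14671800.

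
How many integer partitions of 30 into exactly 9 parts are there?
p(30, 9 parts) = 598

Partitions of n into exactly k parts are in bijection with partitions of n − k into at most k parts (subtract 1 from each part). So p(30, exactly 9) = p(21, parts ≤ 9). Computing via the recurrence p(m, j) = p(m, j−1) + p(m−j, j) gives 598.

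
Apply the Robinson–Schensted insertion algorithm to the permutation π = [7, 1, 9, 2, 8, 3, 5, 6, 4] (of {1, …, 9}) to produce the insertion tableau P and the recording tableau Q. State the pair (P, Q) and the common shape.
P = [1, 2, 3, 4, 6] / [5, 8] / [7] / [9];  Q = [1, 3, 5, 7, 8] / [2, 4] / [6] / [9];  common shape = (5, 2, 1, 1)

Row-insert the values π_1, π_2, … into P one at a time, bumping the leftmost entry strictly greater than the inserted value down to the next row. The recording tableau Q records, in position (i, j), the step at which that cell was added to P.
  Insert 7 (step 1): P = [7];  Q = [1]
  Insert 1 (step 2): P = [1] / [7];  Q = [1] / [2]
  Insert 9 (step 3): P = [1, 9] / [7];  Q = [1, 3] / [2]
  Insert 2 (step 4): P = [1, 2] / [7, 9];  Q = [1, 3] / [2, 4]
  Insert 8 (step 5): P = [1, 2, 8] / [7, 9];  Q = [1, 3, 5] / [2, 4]
  Insert 3 (step 6): P = [1, 2, 3] / [7, 8] / [9];  Q = [1, 3, 5] / [2, 4] / [6]
  Insert 5 (step 7): P = [1, 2, 3, 5] / [7, 8] / [9];  Q = [1, 3, 5, 7] / [2, 4] / [6]
  Insert 6 (step 8): P = [1, 2, 3, 5, 6] / [7, 8] / [9];  Q = [1, 3, 5, 7, 8] / [2, 4] / [6]
  Insert 4 (step 9): P = [1, 2, 3, 4, 6] / [5, 8] / [7] / [9];  Q = [1, 3, 5, 7, 8] / [2, 4] / [6] / [9]
Final shape: (5, 2, 1, 1).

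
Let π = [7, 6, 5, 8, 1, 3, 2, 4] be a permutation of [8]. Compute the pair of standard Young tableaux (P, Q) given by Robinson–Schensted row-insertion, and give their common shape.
P = [1, 2, 4] / [3, 8] / [5] / [6] / [7];  Q = [1, 4, 8] / [2, 6] / [3] / [5] / [7];  common shape = (3, 2, 1, 1, 1)

Row-insert the values π_1, π_2, … into P one at a time, bumping the leftmost entry strictly greater than the inserted value down to the next row. The recording tableau Q records, in position (i, j), the step at which that cell was added to P.
  Insert 7 (step 1): P = [7];  Q = [1]
  Insert 6 (step 2): P = [6] / [7];  Q = [1] / [2]
  Insert 5 (step 3): P = [5] / [6] / [7];  Q = [1] / [2] / [3]
  Insert 8 (step 4): P = [5, 8] / [6] / [7];  Q = [1, 4] / [2] / [3]
  Insert 1 (step 5): P = [1, 8] / [5] / [6] / [7];  Q = [1, 4] / [2] / [3] / [5]
  Insert 3 (step 6): P = [1, 3] / [5, 8] / [6] / [7];  Q = [1, 4] / [2, 6] / [3] / [5]
  Insert 2 (step 7): P = [1, 2] / [3, 8] / [5] / [6] / [7];  Q = [1, 4] / [2, 6] / [3] / [5] / [7]
  Insert 4 (step 8): P = [1, 2, 4] / [3, 8] / [5] / [6] / [7];  Q = [1, 4, 8] / [2, 6] / [3] / [5] / [7]
Final shape: (3, 2, 1, 1, 1).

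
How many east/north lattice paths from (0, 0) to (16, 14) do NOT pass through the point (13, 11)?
Number of paths = 95499795

Total paths from (0, 0) to (16, 14): C(30, 16) = 145422675. Paths through (13, 11): (paths (0, 0) → (13, 11)) × (paths (13, 11) → (16, 14)) = C(24, 13) · C(6, 3) = 2496144 · 20 = 49922880. Avoidance count = 145422675 − 49922880 = 95499795.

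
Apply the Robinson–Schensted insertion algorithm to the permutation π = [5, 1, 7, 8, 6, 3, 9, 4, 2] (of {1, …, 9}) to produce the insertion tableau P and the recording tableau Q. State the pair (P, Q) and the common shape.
P = [1, 2, 4, 9] / [3, 6, 8] / [5] / [7];  Q = [1, 3, 4, 7] / [2, 5, 8] / [6] / [9];  common shape = (4, 3, 1, 1)

Row-insert the values π_1, π_2, … into P one at a time, bumping the leftmost entry strictly greater than the inserted value down to the next row. The recording tableau Q records, in position (i, j), the step at which that cell was added to P.
  Insert 5 (step 1): P = [5];  Q = [1]
  Insert 1 (step 2): P = [1] / [5];  Q = [1] / [2]
  Insert 7 (step 3): P = [1, 7] / [5];  Q = [1, 3] / [2]
  Insert 8 (step 4): P = [1, 7, 8] / [5];  Q = [1, 3, 4] / [2]
  Insert 6 (step 5): P = [1, 6, 8] / [5, 7];  Q = [1, 3, 4] / [2, 5]
  Insert 3 (step 6): P = [1, 3, 8] / [5, 6] / [7];  Q = [1, 3, 4] / [2, 5] / [6]
  Insert 9 (step 7): P = [1, 3, 8, 9] / [5, 6] / [7];  Q = [1, 3, 4, 7] / [2, 5] / [6]
  Insert 4 (step 8): P = [1, 3, 4, 9] / [5, 6, 8] / [7];  Q = [1, 3, 4, 7] / [2, 5, 8] / [6]
  Insert 2 (step 9): P = [1, 2, 4, 9] / [3, 6, 8] / [5] / [7];  Q = [1, 3, 4, 7] / [2, 5, 8] / [6] / [9]
Final shape: (4, 3, 1, 1).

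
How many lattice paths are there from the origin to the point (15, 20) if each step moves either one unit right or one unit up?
Number of paths = 3247943160

A monotone lattice path from (0, 0) to (15, 20) consists of 15 east steps and 20 north steps in some order, so it is determined by which 15 of the 35 steps are east. The count is C(35, 15) = 3247943160.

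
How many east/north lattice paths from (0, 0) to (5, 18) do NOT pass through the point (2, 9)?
Number of paths = 21549

Total paths from (0, 0) to (5, 18): C(23, 5) = 33649. Paths through (2, 9): (paths (0, 0) → (2, 9)) × (paths (2, 9) → (5, 18)) = C(11, 2) · C(12, 3) = 55 · 220 = 12100. Avoidance count = 33649 − 12100 = 21549.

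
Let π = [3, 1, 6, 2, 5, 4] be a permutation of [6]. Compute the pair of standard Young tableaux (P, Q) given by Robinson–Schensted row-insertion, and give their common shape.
P = [1, 2, 4] / [3, 5] / [6];  Q = [1, 3, 5] / [2, 4] / [6];  common shape = (3, 2, 1)

Row-insert the values π_1, π_2, … into P one at a time, bumping the leftmost entry strictly greater than the inserted value down to the next row. The recording tableau Q records, in position (i, j), the step at which that cell was added to P.
  Insert 3 (step 1): P = [3];  Q = [1]
  Insert 1 (step 2): P = [1] / [3];  Q = [1] / [2]
  Insert 6 (step 3): P = [1, 6] / [3];  Q = [1, 3] / [2]
  Insert 2 (step 4): P = [1, 2] / [3, 6];  Q = [1, 3] / [2, 4]
  Insert 5 (step 5): P = [1, 2, 5] / [3, 6];  Q = [1, 3, 5] / [2, 4]
  Insert 4 (step 6): P = [1, 2, 4] / [3, 5] / [6];  Q = [1, 3, 5] / [2, 4] / [6]
Final shape: (3, 2, 1).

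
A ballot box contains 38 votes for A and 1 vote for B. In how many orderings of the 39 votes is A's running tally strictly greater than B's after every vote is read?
Strict-lead orderings = 37

Total orderings of the 39 votes with 38 for A: C(39, 38) = 39. By the Bertrand ballot formula (Cycle Lemma / reflection principle), the number of orderings in which A is strictly ahead of B throughout is (p − q)/(p + q) · C(p + q, p) = (38 − 1)/(38 + 1) · 39 = 37.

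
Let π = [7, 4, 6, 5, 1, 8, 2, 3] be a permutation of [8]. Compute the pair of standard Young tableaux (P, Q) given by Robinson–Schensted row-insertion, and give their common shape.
P = [1, 2, 3] / [4, 5, 8] / [6] / [7];  Q = [1, 3, 6] / [2, 7, 8] / [4] / [5];  common shape = (3, 3, 1, 1)

Row-insert the values π_1, π_2, … into P one at a time, bumping the leftmost entry strictly greater than the inserted value down to the next row. The recording tableau Q records, in position (i, j), the step at which that cell was added to P.
  Insert 7 (step 1): P = [7];  Q = [1]
  Insert 4 (step 2): P = [4] / [7];  Q = [1] / [2]
  Insert 6 (step 3): P = [4, 6] / [7];  Q = [1, 3] / [2]
  Insert 5 (step 4): P = [4, 5] / [6] / [7];  Q = [1, 3] / [2] / [4]
  Insert 1 (step 5): P = [1, 5] / [4] / [6] / [7];  Q = [1, 3] / [2] / [4] / [5]
  Insert 8 (step 6): P = [1, 5, 8] / [4] / [6] / [7];  Q = [1, 3, 6] / [2] / [4] / [5]
  Insert 2 (step 7): P = [1, 2, 8] / [4, 5] / [6] / [7];  Q = [1, 3, 6] / [2, 7] / [4] / [5]
  Insert 3 (step 8): P = [1, 2, 3] / [4, 5, 8] / [6] / [7];  Q = [1, 3, 6] / [2, 7, 8] / [4] / [5]
Final shape: (3, 3, 1, 1).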